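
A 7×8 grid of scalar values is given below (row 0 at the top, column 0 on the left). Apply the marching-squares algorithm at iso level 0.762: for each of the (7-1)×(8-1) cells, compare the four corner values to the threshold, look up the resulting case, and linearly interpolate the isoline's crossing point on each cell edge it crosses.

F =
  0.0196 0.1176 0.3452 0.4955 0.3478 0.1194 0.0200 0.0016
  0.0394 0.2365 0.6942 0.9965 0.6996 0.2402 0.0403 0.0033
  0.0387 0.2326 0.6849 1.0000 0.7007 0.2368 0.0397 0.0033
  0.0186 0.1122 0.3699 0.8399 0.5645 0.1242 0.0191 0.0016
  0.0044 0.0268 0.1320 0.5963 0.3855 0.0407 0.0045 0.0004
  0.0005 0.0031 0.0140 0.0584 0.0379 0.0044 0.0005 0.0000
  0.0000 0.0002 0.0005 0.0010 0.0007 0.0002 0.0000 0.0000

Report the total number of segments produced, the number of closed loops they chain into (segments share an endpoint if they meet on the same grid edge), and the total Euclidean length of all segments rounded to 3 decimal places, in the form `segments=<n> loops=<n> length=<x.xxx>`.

cell (0,2): code 0100 → (0.532,3.000)–(1.000,2.224)
cell (0,3): code 1000 → (1.000,3.790)–(0.532,3.000)
cell (1,2): code 0110 → (1.000,2.224)–(2.000,2.245)
cell (1,3): code 1001 → (2.000,3.795)–(1.000,3.790)
cell (2,2): code 0110 → (2.000,2.245)–(3.000,2.834)
cell (2,3): code 1001 → (3.000,3.283)–(2.000,3.795)
cell (3,2): code 0010 → (3.000,2.834)–(3.320,3.000)
cell (3,3): code 0001 → (3.320,3.000)–(3.000,3.283)
total: 8 segments, chained into 1 closed loop(s), length Σ = 6.895902

segments=8 loops=1 length=6.896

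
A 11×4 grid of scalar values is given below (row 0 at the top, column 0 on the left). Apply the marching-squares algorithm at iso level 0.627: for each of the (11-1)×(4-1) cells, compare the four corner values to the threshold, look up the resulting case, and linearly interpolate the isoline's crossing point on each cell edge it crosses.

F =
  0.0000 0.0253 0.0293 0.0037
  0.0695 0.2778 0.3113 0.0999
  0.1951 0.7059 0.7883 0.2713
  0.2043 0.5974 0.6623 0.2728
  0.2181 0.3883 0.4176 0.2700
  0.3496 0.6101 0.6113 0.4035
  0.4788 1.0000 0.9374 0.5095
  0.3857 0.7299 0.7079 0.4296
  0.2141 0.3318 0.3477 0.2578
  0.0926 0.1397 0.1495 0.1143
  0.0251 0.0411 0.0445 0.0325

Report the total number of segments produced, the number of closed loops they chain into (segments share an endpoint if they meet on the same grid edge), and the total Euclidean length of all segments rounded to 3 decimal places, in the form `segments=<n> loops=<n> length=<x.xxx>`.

segments=16 loops=2 length=12.073

cell (1,0): code 0100 → (1.816,1.000)–(2.000,0.846)
cell (1,1): code 1100 → (1.662,2.000)–(1.816,1.000)
cell (1,2): code 1000 → (2.000,2.312)–(1.662,2.000)
cell (2,0): code 0010 → (2.000,0.846)–(2.727,1.000)
cell (2,1): code 0111 → (2.727,1.000)–(3.000,1.456)
cell (2,2): code 1001 → (3.000,2.091)–(2.000,2.312)
cell (3,1): code 0010 → (3.000,1.456)–(3.144,2.000)
cell (3,2): code 0001 → (3.144,2.000)–(3.000,2.091)
cell (5,0): code 0100 → (5.043,1.000)–(6.000,0.284)
cell (5,1): code 1100 → (5.048,2.000)–(5.043,1.000)
cell (5,2): code 1000 → (6.000,2.725)–(5.048,2.000)
cell (6,0): code 0110 → (6.000,0.284)–(7.000,0.701)
cell (6,2): code 1001 → (7.000,2.291)–(6.000,2.725)
cell (7,0): code 0010 → (7.000,0.701)–(7.258,1.000)
cell (7,1): code 0011 → (7.258,1.000)–(7.225,2.000)
cell (7,2): code 0001 → (7.225,2.000)–(7.000,2.291)
total: 16 segments, chained into 2 closed loop(s), length Σ = 12.072854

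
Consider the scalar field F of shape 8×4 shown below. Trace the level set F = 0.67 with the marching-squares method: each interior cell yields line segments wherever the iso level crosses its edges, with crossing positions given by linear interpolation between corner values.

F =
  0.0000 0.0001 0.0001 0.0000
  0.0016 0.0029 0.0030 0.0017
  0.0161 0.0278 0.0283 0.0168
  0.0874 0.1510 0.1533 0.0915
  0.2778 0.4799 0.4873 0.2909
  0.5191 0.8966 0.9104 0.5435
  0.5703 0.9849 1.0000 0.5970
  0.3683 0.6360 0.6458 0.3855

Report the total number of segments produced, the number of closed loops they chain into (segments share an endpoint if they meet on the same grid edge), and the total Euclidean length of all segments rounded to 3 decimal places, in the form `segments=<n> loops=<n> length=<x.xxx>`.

cell (4,0): code 0100 → (4.456,1.000)–(5.000,0.400)
cell (4,1): code 1100 → (4.432,2.000)–(4.456,1.000)
cell (4,2): code 1000 → (5.000,2.655)–(4.432,2.000)
cell (5,0): code 0110 → (5.000,0.400)–(6.000,0.240)
cell (5,2): code 1001 → (6.000,2.819)–(5.000,2.655)
cell (6,0): code 0010 → (6.000,0.240)–(6.903,1.000)
cell (6,1): code 0011 → (6.903,1.000)–(6.932,2.000)
cell (6,2): code 0001 → (6.932,2.000)–(6.000,2.819)
total: 8 segments, chained into 1 closed loop(s), length Σ = 8.123842

segments=8 loops=1 length=8.124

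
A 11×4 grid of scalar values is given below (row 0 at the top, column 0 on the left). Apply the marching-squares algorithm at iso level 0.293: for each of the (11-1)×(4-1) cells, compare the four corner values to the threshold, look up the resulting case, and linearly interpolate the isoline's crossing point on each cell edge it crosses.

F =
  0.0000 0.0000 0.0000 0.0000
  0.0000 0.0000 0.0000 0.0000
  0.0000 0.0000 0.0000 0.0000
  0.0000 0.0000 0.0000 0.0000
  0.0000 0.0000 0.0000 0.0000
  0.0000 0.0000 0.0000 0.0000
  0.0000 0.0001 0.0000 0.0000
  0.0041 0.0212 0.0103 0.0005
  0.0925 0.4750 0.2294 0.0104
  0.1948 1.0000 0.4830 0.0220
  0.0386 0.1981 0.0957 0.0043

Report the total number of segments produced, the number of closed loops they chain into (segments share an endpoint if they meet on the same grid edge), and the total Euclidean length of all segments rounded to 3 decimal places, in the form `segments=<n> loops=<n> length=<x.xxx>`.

segments=8 loops=1 length=6.717

cell (7,0): code 0100 → (7.599,1.000)–(8.000,0.524)
cell (7,1): code 1000 → (8.000,1.741)–(7.599,1.000)
cell (8,0): code 0110 → (8.000,0.524)–(9.000,0.122)
cell (8,1): code 1101 → (8.251,2.000)–(8.000,1.741)
cell (8,2): code 1000 → (9.000,2.412)–(8.251,2.000)
cell (9,0): code 0010 → (9.000,0.122)–(9.882,1.000)
cell (9,1): code 0011 → (9.882,1.000)–(9.491,2.000)
cell (9,2): code 0001 → (9.491,2.000)–(9.000,2.412)
total: 8 segments, chained into 1 closed loop(s), length Σ = 6.717125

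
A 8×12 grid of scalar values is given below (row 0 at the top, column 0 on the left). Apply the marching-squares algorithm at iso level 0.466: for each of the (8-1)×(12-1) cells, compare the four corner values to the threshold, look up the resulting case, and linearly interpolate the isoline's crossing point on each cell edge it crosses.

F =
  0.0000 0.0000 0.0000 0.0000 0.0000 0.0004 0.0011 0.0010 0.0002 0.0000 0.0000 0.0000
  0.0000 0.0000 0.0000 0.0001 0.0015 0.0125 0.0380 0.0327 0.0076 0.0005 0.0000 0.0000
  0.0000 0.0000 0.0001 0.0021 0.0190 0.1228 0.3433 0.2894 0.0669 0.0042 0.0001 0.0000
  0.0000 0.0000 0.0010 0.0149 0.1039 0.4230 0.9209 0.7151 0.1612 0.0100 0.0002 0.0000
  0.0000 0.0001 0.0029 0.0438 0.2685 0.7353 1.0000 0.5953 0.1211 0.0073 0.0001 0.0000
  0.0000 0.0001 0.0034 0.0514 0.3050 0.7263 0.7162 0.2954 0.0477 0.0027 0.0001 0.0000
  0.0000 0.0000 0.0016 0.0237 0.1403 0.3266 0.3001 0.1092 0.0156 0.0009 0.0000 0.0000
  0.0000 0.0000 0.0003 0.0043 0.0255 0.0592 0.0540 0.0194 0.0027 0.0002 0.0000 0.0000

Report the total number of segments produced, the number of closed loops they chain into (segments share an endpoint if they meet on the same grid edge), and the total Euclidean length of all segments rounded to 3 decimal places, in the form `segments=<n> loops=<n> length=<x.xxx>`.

segments=12 loops=1 length=10.134

cell (2,5): code 0100 → (2.212,6.000)–(3.000,5.086)
cell (2,6): code 1100 → (2.415,7.000)–(2.212,6.000)
cell (2,7): code 1000 → (3.000,7.450)–(2.415,7.000)
cell (3,4): code 0100 → (3.138,5.000)–(4.000,4.423)
cell (3,5): code 1110 → (3.000,5.086)–(3.138,5.000)
cell (3,7): code 1001 → (4.000,7.273)–(3.000,7.450)
cell (4,4): code 0110 → (4.000,4.423)–(5.000,4.382)
cell (4,6): code 1011 → (5.000,6.595)–(4.431,7.000)
cell (4,7): code 0001 → (4.431,7.000)–(4.000,7.273)
cell (5,4): code 0010 → (5.000,4.382)–(5.651,5.000)
cell (5,5): code 0011 → (5.651,5.000)–(5.601,6.000)
cell (5,6): code 0001 → (5.601,6.000)–(5.000,6.595)
total: 12 segments, chained into 1 closed loop(s), length Σ = 10.134179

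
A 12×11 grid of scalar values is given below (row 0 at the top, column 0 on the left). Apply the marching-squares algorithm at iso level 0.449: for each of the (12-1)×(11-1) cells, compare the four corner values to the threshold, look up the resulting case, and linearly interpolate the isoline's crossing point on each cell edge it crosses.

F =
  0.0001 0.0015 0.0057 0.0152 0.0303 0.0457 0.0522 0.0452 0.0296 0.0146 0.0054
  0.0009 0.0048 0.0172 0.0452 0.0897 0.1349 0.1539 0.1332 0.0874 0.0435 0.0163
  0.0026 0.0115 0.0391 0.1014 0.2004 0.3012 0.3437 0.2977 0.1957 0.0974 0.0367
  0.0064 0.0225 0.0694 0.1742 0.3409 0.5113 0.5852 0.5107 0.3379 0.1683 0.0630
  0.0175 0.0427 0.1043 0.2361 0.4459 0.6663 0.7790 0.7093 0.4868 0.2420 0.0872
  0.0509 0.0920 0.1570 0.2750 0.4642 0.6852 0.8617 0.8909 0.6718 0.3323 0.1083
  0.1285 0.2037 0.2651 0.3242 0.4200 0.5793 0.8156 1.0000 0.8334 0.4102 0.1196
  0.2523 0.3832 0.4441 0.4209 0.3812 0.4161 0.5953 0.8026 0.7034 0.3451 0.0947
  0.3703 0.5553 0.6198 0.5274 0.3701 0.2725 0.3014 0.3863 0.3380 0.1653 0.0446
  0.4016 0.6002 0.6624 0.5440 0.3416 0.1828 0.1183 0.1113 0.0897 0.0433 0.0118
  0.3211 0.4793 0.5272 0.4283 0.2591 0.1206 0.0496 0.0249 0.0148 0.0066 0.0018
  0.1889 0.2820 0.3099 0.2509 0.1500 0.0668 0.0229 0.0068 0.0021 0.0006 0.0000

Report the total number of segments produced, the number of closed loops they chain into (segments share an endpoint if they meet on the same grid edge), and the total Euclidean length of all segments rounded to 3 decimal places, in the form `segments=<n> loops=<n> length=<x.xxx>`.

cell (2,4): code 0100 → (2.703,5.000)–(3.000,4.634)
cell (2,5): code 1100 → (2.436,6.000)–(2.703,5.000)
cell (2,6): code 1100 → (2.710,7.000)–(2.436,6.000)
cell (2,7): code 1000 → (3.000,7.357)–(2.710,7.000)
cell (3,4): code 0110 → (3.000,4.634)–(4.000,4.014)
cell (3,7): code 1101 → (3.746,8.000)–(3.000,7.357)
cell (3,8): code 1000 → (4.000,8.154)–(3.746,8.000)
cell (4,3): code 0100 → (4.169,4.000)–(5.000,3.920)
cell (4,4): code 1110 → (4.000,4.014)–(4.169,4.000)
cell (4,8): code 1001 → (5.000,8.656)–(4.000,8.154)
cell (5,3): code 0010 → (5.000,3.920)–(5.344,4.000)
cell (5,4): code 0111 → (5.344,4.000)–(6.000,4.182)
cell (5,8): code 1001 → (6.000,8.908)–(5.000,8.656)
cell (6,4): code 0010 → (6.000,4.182)–(6.798,5.000)
cell (6,5): code 0111 → (6.798,5.000)–(7.000,5.184)
cell (6,8): code 1001 → (7.000,8.710)–(6.000,8.908)
cell (7,0): code 0100 → (7.382,1.000)–(8.000,0.425)
cell (7,1): code 1100 → (7.028,2.000)–(7.382,1.000)
cell (7,2): code 1100 → (7.264,3.000)–(7.028,2.000)
cell (7,3): code 1000 → (8.000,3.498)–(7.264,3.000)
cell (7,5): code 0010 → (7.000,5.184)–(7.498,6.000)
cell (7,6): code 0011 → (7.498,6.000)–(7.849,7.000)
cell (7,7): code 0011 → (7.849,7.000)–(7.696,8.000)
cell (7,8): code 0001 → (7.696,8.000)–(7.000,8.710)
cell (8,0): code 0110 → (8.000,0.425)–(9.000,0.239)
cell (8,3): code 1001 → (9.000,3.469)–(8.000,3.498)
cell (9,0): code 0110 → (9.000,0.239)–(10.000,0.808)
cell (9,2): code 1011 → (10.000,2.791)–(9.821,3.000)
cell (9,3): code 0001 → (9.821,3.000)–(9.000,3.469)
cell (10,0): code 0010 → (10.000,0.808)–(10.154,1.000)
cell (10,1): code 0011 → (10.154,1.000)–(10.360,2.000)
cell (10,2): code 0001 → (10.360,2.000)–(10.000,2.791)
total: 32 segments, chained into 2 closed loop(s), length Σ = 26.453642

segments=32 loops=2 length=26.454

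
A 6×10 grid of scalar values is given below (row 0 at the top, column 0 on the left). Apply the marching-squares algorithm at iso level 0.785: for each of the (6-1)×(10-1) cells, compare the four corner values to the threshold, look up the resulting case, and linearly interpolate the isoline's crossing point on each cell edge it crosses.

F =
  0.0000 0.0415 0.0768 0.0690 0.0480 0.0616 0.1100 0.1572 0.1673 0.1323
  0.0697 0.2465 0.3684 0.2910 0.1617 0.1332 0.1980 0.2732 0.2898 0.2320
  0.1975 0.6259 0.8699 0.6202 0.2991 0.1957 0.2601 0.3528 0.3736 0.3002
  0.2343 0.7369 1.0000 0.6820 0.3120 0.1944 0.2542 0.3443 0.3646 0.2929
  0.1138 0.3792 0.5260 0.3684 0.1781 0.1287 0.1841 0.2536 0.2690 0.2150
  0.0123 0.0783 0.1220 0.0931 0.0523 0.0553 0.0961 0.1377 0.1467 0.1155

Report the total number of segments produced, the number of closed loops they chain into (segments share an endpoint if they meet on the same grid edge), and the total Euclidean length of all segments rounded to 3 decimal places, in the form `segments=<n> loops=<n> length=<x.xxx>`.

segments=6 loops=1 length=4.675

cell (1,1): code 0100 → (1.831,2.000)–(2.000,1.652)
cell (1,2): code 1000 → (2.000,2.340)–(1.831,2.000)
cell (2,1): code 0110 → (2.000,1.652)–(3.000,1.183)
cell (2,2): code 1001 → (3.000,2.676)–(2.000,2.340)
cell (3,1): code 0010 → (3.000,1.183)–(3.454,2.000)
cell (3,2): code 0001 → (3.454,2.000)–(3.000,2.676)
total: 6 segments, chained into 1 closed loop(s), length Σ = 4.675138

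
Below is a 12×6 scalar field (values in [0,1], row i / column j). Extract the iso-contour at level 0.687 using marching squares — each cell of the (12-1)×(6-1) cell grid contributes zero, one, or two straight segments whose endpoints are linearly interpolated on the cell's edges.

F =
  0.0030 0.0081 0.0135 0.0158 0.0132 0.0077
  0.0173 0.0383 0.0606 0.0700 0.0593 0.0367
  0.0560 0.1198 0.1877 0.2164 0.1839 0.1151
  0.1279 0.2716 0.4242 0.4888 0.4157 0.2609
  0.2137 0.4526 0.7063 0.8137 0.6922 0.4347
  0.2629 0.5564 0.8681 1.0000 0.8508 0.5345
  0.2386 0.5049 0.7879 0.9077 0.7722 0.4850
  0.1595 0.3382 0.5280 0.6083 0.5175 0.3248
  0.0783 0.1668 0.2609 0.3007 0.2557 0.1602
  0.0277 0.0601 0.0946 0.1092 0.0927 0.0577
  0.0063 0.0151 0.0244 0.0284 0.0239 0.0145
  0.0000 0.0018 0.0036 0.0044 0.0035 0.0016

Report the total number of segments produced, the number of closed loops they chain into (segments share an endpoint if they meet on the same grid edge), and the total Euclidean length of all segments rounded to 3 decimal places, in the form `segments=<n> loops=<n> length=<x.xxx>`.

cell (3,1): code 0100 → (3.932,2.000)–(4.000,1.924)
cell (3,2): code 1100 → (3.610,3.000)–(3.932,2.000)
cell (3,3): code 1100 → (3.981,4.000)–(3.610,3.000)
cell (3,4): code 1000 → (4.000,4.020)–(3.981,4.000)
cell (4,1): code 0110 → (4.000,1.924)–(5.000,1.419)
cell (4,4): code 1001 → (5.000,4.518)–(4.000,4.020)
cell (5,1): code 0110 → (5.000,1.419)–(6.000,1.643)
cell (5,4): code 1001 → (6.000,4.297)–(5.000,4.518)
cell (6,1): code 0010 → (6.000,1.643)–(6.388,2.000)
cell (6,2): code 0011 → (6.388,2.000)–(6.737,3.000)
cell (6,3): code 0011 → (6.737,3.000)–(6.335,4.000)
cell (6,4): code 0001 → (6.335,4.000)–(6.000,4.297)
total: 12 segments, chained into 1 closed loop(s), length Σ = 9.644637

segments=12 loops=1 length=9.645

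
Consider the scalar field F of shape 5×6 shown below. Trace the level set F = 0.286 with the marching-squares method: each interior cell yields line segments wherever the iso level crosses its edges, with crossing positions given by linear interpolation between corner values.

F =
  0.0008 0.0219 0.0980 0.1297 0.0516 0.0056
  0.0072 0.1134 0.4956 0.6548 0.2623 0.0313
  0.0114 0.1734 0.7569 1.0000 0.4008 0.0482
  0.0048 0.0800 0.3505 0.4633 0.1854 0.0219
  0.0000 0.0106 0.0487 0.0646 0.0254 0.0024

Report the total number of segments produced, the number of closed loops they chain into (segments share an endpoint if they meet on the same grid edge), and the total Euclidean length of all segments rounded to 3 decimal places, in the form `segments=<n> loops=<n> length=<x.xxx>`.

cell (0,1): code 0100 → (0.473,2.000)–(1.000,1.452)
cell (0,2): code 1100 → (0.298,3.000)–(0.473,2.000)
cell (0,3): code 1000 → (1.000,3.940)–(0.298,3.000)
cell (1,1): code 0110 → (1.000,1.452)–(2.000,1.193)
cell (1,3): code 1101 → (1.171,4.000)–(1.000,3.940)
cell (1,4): code 1000 → (2.000,4.326)–(1.171,4.000)
cell (2,1): code 0110 → (2.000,1.193)–(3.000,1.762)
cell (2,3): code 1011 → (3.000,3.638)–(2.533,4.000)
cell (2,4): code 0001 → (2.533,4.000)–(2.000,4.326)
cell (3,1): code 0010 → (3.000,1.762)–(3.214,2.000)
cell (3,2): code 0011 → (3.214,2.000)–(3.445,3.000)
cell (3,3): code 0001 → (3.445,3.000)–(3.000,3.638)
total: 12 segments, chained into 1 closed loop(s), length Σ = 9.543921

segments=12 loops=1 length=9.544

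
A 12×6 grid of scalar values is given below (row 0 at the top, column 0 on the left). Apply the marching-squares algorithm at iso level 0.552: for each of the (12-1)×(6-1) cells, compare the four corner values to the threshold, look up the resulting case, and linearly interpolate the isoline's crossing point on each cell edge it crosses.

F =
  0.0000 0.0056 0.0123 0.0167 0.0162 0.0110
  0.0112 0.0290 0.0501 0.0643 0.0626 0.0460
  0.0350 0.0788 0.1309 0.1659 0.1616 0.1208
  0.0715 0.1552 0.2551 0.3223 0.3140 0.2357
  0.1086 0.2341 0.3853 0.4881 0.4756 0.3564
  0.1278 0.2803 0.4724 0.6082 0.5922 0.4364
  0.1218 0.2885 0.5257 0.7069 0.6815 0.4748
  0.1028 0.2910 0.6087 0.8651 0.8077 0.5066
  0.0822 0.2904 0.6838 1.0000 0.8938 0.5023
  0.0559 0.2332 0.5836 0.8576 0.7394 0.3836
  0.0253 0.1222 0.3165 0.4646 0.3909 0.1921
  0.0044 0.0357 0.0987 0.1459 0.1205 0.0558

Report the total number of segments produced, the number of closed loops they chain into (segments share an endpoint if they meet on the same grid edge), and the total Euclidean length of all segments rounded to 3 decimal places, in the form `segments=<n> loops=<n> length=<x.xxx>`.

cell (4,2): code 0100 → (4.532,3.000)–(5.000,2.586)
cell (4,3): code 1100 → (4.655,4.000)–(4.532,3.000)
cell (4,4): code 1000 → (5.000,4.258)–(4.655,4.000)
cell (5,2): code 0110 → (5.000,2.586)–(6.000,2.145)
cell (5,4): code 1001 → (6.000,4.627)–(5.000,4.258)
cell (6,1): code 0100 → (6.317,2.000)–(7.000,1.822)
cell (6,2): code 1110 → (6.000,2.145)–(6.317,2.000)
cell (6,4): code 1001 → (7.000,4.849)–(6.000,4.627)
cell (7,1): code 0110 → (7.000,1.822)–(8.000,1.665)
cell (7,4): code 1001 → (8.000,4.873)–(7.000,4.849)
cell (8,1): code 0110 → (8.000,1.665)–(9.000,1.910)
cell (8,4): code 1001 → (9.000,4.527)–(8.000,4.873)
cell (9,1): code 0010 → (9.000,1.910)–(9.118,2.000)
cell (9,2): code 0011 → (9.118,2.000)–(9.778,3.000)
cell (9,3): code 0011 → (9.778,3.000)–(9.538,4.000)
cell (9,4): code 0001 → (9.538,4.000)–(9.000,4.527)
total: 16 segments, chained into 1 closed loop(s), length Σ = 13.528525

segments=16 loops=1 length=13.529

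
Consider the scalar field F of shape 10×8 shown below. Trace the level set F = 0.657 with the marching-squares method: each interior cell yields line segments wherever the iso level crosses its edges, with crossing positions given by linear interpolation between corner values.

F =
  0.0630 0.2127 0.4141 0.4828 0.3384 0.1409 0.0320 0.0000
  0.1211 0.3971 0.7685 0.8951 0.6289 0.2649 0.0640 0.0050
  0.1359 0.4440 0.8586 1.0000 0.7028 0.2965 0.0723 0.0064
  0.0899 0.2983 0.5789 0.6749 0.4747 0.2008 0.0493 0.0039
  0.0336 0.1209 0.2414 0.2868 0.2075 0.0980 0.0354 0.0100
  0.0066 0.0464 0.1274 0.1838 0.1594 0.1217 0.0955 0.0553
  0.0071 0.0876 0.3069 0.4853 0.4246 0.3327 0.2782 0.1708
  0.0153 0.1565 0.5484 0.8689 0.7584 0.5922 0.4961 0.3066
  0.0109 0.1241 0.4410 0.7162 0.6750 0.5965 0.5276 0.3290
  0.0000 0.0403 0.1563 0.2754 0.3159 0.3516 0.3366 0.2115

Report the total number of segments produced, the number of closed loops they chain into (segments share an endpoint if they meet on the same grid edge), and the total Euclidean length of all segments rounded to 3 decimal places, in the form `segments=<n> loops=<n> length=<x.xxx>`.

cell (0,1): code 0100 → (0.685,2.000)–(1.000,1.700)
cell (0,2): code 1100 → (0.423,3.000)–(0.685,2.000)
cell (0,3): code 1000 → (1.000,3.894)–(0.423,3.000)
cell (1,1): code 0110 → (1.000,1.700)–(2.000,1.514)
cell (1,3): code 1101 → (1.380,4.000)–(1.000,3.894)
cell (1,4): code 1000 → (2.000,4.113)–(1.380,4.000)
cell (2,1): code 0010 → (2.000,1.514)–(2.721,2.000)
cell (2,2): code 0111 → (2.721,2.000)–(3.000,2.814)
cell (2,3): code 1011 → (3.000,3.089)–(2.201,4.000)
cell (2,4): code 0001 → (2.201,4.000)–(2.000,4.113)
cell (3,2): code 0010 → (3.000,2.814)–(3.046,3.000)
cell (3,3): code 0001 → (3.046,3.000)–(3.000,3.089)
cell (6,2): code 0100 → (6.448,3.000)–(7.000,2.339)
cell (6,3): code 1100 → (6.696,4.000)–(6.448,3.000)
cell (6,4): code 1000 → (7.000,4.610)–(6.696,4.000)
cell (7,2): code 0110 → (7.000,2.339)–(8.000,2.785)
cell (7,4): code 1001 → (8.000,4.229)–(7.000,4.610)
cell (8,2): code 0010 → (8.000,2.785)–(8.134,3.000)
cell (8,3): code 0011 → (8.134,3.000)–(8.050,4.000)
cell (8,4): code 0001 → (8.050,4.000)–(8.000,4.229)
total: 20 segments, chained into 2 closed loop(s), length Σ = 14.269741

segments=20 loops=2 length=14.270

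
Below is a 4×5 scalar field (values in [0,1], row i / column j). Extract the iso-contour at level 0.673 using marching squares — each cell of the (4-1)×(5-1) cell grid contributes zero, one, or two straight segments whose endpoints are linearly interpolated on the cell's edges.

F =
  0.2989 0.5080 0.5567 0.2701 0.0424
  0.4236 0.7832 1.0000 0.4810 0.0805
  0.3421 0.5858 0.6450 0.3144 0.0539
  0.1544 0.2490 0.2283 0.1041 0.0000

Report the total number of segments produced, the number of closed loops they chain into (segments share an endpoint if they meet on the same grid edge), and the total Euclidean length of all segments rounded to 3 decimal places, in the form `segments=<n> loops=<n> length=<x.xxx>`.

cell (0,0): code 0100 → (0.600,1.000)–(1.000,0.694)
cell (0,1): code 1100 → (0.262,2.000)–(0.600,1.000)
cell (0,2): code 1000 → (1.000,2.630)–(0.262,2.000)
cell (1,0): code 0010 → (1.000,0.694)–(1.558,1.000)
cell (1,1): code 0011 → (1.558,1.000)–(1.921,2.000)
cell (1,2): code 0001 → (1.921,2.000)–(1.000,2.630)
total: 6 segments, chained into 1 closed loop(s), length Σ = 5.346309

segments=6 loops=1 length=5.346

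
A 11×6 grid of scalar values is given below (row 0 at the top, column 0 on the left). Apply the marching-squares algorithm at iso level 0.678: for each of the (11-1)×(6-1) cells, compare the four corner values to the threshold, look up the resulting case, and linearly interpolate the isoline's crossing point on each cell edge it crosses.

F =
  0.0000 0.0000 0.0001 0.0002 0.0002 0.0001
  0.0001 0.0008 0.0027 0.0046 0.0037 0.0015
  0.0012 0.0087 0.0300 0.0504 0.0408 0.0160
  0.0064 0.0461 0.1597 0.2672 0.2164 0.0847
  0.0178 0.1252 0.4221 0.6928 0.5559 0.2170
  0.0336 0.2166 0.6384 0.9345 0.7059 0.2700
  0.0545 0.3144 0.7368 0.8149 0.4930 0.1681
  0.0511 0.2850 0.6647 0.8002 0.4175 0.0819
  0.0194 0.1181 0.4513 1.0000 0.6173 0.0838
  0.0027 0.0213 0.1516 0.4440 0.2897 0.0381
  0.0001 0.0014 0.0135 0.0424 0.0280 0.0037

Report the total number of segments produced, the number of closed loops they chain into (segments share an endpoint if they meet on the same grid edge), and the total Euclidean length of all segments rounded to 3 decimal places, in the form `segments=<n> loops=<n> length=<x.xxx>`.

segments=16 loops=1 length=11.160

cell (3,2): code 0100 → (3.965,3.000)–(4.000,2.945)
cell (3,3): code 1000 → (4.000,3.108)–(3.965,3.000)
cell (4,2): code 0110 → (4.000,2.945)–(5.000,2.134)
cell (4,3): code 1101 → (4.814,4.000)–(4.000,3.108)
cell (4,4): code 1000 → (5.000,4.064)–(4.814,4.000)
cell (5,1): code 0100 → (5.402,2.000)–(6.000,1.861)
cell (5,2): code 1110 → (5.000,2.134)–(5.402,2.000)
cell (5,3): code 1011 → (6.000,3.425)–(5.131,4.000)
cell (5,4): code 0001 → (5.131,4.000)–(5.000,4.064)
cell (6,1): code 0010 → (6.000,1.861)–(6.816,2.000)
cell (6,2): code 0111 → (6.816,2.000)–(7.000,2.098)
cell (6,3): code 1001 → (7.000,3.319)–(6.000,3.425)
cell (7,2): code 0110 → (7.000,2.098)–(8.000,2.413)
cell (7,3): code 1001 → (8.000,3.841)–(7.000,3.319)
cell (8,2): code 0010 → (8.000,2.413)–(8.579,3.000)
cell (8,3): code 0001 → (8.579,3.000)–(8.000,3.841)
total: 16 segments, chained into 1 closed loop(s), length Σ = 11.160092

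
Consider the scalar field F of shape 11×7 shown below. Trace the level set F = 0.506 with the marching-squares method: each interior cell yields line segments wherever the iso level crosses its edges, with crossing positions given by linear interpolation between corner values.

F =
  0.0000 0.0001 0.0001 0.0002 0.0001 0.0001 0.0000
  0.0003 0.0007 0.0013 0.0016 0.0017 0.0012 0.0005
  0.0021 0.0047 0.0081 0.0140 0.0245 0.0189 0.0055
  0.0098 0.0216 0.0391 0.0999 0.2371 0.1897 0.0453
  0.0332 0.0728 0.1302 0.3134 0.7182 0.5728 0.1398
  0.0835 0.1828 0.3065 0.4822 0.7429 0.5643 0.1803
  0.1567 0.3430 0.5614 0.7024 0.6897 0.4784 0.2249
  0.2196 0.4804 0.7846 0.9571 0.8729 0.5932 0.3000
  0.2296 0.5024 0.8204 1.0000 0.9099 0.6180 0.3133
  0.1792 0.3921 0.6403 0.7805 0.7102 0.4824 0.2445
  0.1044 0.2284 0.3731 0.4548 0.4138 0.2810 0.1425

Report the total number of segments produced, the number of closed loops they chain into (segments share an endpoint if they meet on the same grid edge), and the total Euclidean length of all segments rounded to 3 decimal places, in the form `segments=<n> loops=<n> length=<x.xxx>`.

segments=22 loops=1 length=17.181

cell (3,3): code 0100 → (3.559,4.000)–(4.000,3.476)
cell (3,4): code 1100 → (3.826,5.000)–(3.559,4.000)
cell (3,5): code 1000 → (4.000,5.154)–(3.826,5.000)
cell (4,3): code 0110 → (4.000,3.476)–(5.000,3.091)
cell (4,5): code 1001 → (5.000,5.152)–(4.000,5.154)
cell (5,1): code 0100 → (5.783,2.000)–(6.000,1.746)
cell (5,2): code 1100 → (5.108,3.000)–(5.783,2.000)
cell (5,3): code 1110 → (5.000,3.091)–(5.108,3.000)
cell (5,4): code 1011 → (6.000,4.869)–(5.679,5.000)
cell (5,5): code 0001 → (5.679,5.000)–(5.000,5.152)
cell (6,1): code 0110 → (6.000,1.746)–(7.000,1.084)
cell (6,4): code 1101 → (6.240,5.000)–(6.000,4.869)
cell (6,5): code 1000 → (7.000,5.297)–(6.240,5.000)
cell (7,1): code 0110 → (7.000,1.084)–(8.000,1.011)
cell (7,5): code 1001 → (8.000,5.368)–(7.000,5.297)
cell (8,1): code 0110 → (8.000,1.011)–(9.000,1.459)
cell (8,4): code 1011 → (9.000,4.896)–(8.826,5.000)
cell (8,5): code 0001 → (8.826,5.000)–(8.000,5.368)
cell (9,1): code 0010 → (9.000,1.459)–(9.503,2.000)
cell (9,2): code 0011 → (9.503,2.000)–(9.843,3.000)
cell (9,3): code 0011 → (9.843,3.000)–(9.689,4.000)
cell (9,4): code 0001 → (9.689,4.000)–(9.000,4.896)
total: 22 segments, chained into 1 closed loop(s), length Σ = 17.181451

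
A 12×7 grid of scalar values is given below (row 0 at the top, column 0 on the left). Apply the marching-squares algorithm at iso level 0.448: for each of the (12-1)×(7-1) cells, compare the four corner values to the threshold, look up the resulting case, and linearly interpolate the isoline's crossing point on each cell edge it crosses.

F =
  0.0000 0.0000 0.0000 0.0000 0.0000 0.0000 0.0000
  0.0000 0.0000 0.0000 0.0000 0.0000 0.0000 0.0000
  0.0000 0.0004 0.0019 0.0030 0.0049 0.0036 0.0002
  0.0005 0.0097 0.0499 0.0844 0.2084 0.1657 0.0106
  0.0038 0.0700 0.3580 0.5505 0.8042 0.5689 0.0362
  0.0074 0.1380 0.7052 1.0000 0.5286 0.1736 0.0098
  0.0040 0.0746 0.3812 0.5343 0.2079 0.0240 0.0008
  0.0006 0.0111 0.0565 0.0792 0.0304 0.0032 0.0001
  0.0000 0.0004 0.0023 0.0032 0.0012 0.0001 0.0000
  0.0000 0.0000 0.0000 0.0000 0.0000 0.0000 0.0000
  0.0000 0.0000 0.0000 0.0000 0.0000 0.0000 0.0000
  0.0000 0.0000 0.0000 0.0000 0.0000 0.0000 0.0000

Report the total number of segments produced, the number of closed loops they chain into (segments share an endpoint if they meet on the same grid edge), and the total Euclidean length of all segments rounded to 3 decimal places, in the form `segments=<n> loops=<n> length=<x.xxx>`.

cell (3,2): code 0100 → (3.780,3.000)–(4.000,2.468)
cell (3,3): code 1100 → (3.402,4.000)–(3.780,3.000)
cell (3,4): code 1100 → (3.700,5.000)–(3.402,4.000)
cell (3,5): code 1000 → (4.000,5.227)–(3.700,5.000)
cell (4,1): code 0100 → (4.259,2.000)–(5.000,1.547)
cell (4,2): code 1110 → (4.000,2.468)–(4.259,2.000)
cell (4,4): code 1011 → (5.000,4.227)–(4.306,5.000)
cell (4,5): code 0001 → (4.306,5.000)–(4.000,5.227)
cell (5,1): code 0010 → (5.000,1.547)–(5.794,2.000)
cell (5,2): code 0111 → (5.794,2.000)–(6.000,2.436)
cell (5,3): code 1011 → (6.000,3.264)–(5.251,4.000)
cell (5,4): code 0001 → (5.251,4.000)–(5.000,4.227)
cell (6,2): code 0010 → (6.000,2.436)–(6.190,3.000)
cell (6,3): code 0001 → (6.190,3.000)–(6.000,3.264)
total: 14 segments, chained into 1 closed loop(s), length Σ = 9.592695

segments=14 loops=1 length=9.593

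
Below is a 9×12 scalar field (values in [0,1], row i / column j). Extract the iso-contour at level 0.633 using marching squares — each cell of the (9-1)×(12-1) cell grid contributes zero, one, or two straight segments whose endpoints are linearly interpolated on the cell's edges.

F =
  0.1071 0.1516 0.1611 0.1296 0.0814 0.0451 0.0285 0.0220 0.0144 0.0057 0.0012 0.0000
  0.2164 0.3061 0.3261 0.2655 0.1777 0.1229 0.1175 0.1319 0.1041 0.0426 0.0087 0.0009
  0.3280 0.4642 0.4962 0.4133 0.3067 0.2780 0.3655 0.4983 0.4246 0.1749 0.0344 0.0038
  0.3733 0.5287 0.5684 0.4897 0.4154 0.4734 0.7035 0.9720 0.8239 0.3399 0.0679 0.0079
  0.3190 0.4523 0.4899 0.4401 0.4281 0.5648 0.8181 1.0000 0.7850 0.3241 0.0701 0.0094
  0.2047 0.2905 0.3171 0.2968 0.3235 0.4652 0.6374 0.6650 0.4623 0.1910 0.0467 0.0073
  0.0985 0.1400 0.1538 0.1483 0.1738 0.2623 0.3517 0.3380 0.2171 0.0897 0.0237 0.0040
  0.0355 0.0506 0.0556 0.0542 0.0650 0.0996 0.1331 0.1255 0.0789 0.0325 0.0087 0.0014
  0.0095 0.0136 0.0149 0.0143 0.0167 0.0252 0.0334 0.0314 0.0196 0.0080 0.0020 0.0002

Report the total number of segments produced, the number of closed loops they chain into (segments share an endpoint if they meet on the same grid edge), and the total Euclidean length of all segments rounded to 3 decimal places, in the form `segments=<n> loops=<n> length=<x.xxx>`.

segments=12 loops=1 length=9.240

cell (2,5): code 0100 → (2.791,6.000)–(3.000,5.694)
cell (2,6): code 1100 → (2.284,7.000)–(2.791,6.000)
cell (2,7): code 1100 → (2.522,8.000)–(2.284,7.000)
cell (2,8): code 1000 → (3.000,8.394)–(2.522,8.000)
cell (3,5): code 0110 → (3.000,5.694)–(4.000,5.269)
cell (3,8): code 1001 → (4.000,8.330)–(3.000,8.394)
cell (4,5): code 0110 → (4.000,5.269)–(5.000,5.974)
cell (4,7): code 1011 → (5.000,7.158)–(4.471,8.000)
cell (4,8): code 0001 → (4.471,8.000)–(4.000,8.330)
cell (5,5): code 0010 → (5.000,5.974)–(5.015,6.000)
cell (5,6): code 0011 → (5.015,6.000)–(5.098,7.000)
cell (5,7): code 0001 → (5.098,7.000)–(5.000,7.158)
total: 12 segments, chained into 1 closed loop(s), length Σ = 9.239976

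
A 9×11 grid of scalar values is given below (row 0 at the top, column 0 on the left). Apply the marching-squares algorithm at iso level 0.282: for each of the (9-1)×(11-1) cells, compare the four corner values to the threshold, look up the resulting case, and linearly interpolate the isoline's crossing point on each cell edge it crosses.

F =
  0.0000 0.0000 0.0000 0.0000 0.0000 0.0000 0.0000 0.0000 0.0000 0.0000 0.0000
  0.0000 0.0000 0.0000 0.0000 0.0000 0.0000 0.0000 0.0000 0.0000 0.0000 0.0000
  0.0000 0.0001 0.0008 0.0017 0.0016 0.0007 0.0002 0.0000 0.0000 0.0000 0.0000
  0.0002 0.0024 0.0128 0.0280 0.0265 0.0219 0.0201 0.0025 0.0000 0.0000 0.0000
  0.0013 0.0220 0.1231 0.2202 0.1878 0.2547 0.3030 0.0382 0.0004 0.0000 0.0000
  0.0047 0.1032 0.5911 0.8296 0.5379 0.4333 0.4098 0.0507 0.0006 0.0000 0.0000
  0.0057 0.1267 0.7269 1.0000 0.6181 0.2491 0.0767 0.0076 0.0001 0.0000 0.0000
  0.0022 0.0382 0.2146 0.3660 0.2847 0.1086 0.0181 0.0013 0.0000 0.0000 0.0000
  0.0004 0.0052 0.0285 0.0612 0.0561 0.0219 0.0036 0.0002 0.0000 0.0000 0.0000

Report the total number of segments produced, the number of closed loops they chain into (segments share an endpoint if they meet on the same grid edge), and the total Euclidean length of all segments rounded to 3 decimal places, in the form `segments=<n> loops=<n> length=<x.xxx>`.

cell (3,5): code 0100 → (3.926,6.000)–(4.000,5.565)
cell (3,6): code 1000 → (4.000,6.079)–(3.926,6.000)
cell (4,1): code 0100 → (4.340,2.000)–(5.000,1.366)
cell (4,2): code 1100 → (4.101,3.000)–(4.340,2.000)
cell (4,3): code 1100 → (4.269,4.000)–(4.101,3.000)
cell (4,4): code 1100 → (4.153,5.000)–(4.269,4.000)
cell (4,5): code 1110 → (4.000,5.565)–(4.153,5.000)
cell (4,6): code 1001 → (5.000,6.356)–(4.000,6.079)
cell (5,1): code 0110 → (5.000,1.366)–(6.000,1.259)
cell (5,4): code 1011 → (6.000,4.911)–(5.821,5.000)
cell (5,5): code 0011 → (5.821,5.000)–(5.384,6.000)
cell (5,6): code 0001 → (5.384,6.000)–(5.000,6.356)
cell (6,1): code 0010 → (6.000,1.259)–(6.868,2.000)
cell (6,2): code 0111 → (6.868,2.000)–(7.000,2.445)
cell (6,4): code 1001 → (7.000,4.015)–(6.000,4.911)
cell (7,2): code 0010 → (7.000,2.445)–(7.276,3.000)
cell (7,3): code 0011 → (7.276,3.000)–(7.012,4.000)
cell (7,4): code 0001 → (7.012,4.000)–(7.000,4.015)
total: 18 segments, chained into 1 closed loop(s), length Σ = 13.578339

segments=18 loops=1 length=13.578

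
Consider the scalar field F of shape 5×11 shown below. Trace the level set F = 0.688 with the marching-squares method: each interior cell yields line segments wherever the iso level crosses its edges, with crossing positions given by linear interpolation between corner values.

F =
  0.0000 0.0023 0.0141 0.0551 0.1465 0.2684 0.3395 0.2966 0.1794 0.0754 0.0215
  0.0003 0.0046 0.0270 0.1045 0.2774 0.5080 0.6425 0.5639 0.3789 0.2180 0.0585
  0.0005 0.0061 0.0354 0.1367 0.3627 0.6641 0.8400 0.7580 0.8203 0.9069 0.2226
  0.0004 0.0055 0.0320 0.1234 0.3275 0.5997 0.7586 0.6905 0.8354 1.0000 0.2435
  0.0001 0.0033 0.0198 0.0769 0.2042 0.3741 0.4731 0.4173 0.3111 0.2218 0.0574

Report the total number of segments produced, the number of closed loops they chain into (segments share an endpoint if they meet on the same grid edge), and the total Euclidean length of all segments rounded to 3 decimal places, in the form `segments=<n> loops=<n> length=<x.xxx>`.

cell (1,5): code 0100 → (1.230,6.000)–(2.000,5.136)
cell (1,6): code 1100 → (1.639,7.000)–(1.230,6.000)
cell (1,7): code 1100 → (1.700,8.000)–(1.639,7.000)
cell (1,8): code 1100 → (1.682,9.000)–(1.700,8.000)
cell (1,9): code 1000 → (2.000,9.320)–(1.682,9.000)
cell (2,5): code 0110 → (2.000,5.136)–(3.000,5.556)
cell (2,9): code 1001 → (3.000,9.412)–(2.000,9.320)
cell (3,5): code 0010 → (3.000,5.556)–(3.247,6.000)
cell (3,6): code 0011 → (3.247,6.000)–(3.009,7.000)
cell (3,7): code 0011 → (3.009,7.000)–(3.281,8.000)
cell (3,8): code 0011 → (3.281,8.000)–(3.401,9.000)
cell (3,9): code 0001 → (3.401,9.000)–(3.000,9.412)
total: 12 segments, chained into 1 closed loop(s), length Σ = 10.934397

segments=12 loops=1 length=10.934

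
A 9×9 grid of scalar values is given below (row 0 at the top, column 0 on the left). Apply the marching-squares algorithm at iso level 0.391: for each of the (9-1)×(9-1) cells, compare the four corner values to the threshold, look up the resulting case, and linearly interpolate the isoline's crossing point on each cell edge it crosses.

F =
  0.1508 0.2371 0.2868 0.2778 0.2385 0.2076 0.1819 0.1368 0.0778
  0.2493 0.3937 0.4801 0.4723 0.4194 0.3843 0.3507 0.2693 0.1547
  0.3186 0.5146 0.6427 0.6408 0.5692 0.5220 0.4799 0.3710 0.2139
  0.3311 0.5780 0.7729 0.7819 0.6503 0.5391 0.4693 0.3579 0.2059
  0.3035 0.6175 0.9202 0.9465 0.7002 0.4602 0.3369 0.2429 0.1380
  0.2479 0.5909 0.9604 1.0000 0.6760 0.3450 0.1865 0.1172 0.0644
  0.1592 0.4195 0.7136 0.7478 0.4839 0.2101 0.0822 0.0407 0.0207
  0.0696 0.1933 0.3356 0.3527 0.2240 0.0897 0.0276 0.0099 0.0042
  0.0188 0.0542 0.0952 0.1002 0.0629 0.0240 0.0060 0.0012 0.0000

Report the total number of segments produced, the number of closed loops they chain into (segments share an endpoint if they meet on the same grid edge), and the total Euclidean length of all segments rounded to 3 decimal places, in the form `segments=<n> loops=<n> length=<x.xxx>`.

segments=24 loops=1 length=20.508

cell (0,0): code 0100 → (0.983,1.000)–(1.000,0.981)
cell (0,1): code 1100 → (0.539,2.000)–(0.983,1.000)
cell (0,2): code 1100 → (0.582,3.000)–(0.539,2.000)
cell (0,3): code 1100 → (0.843,4.000)–(0.582,3.000)
cell (0,4): code 1000 → (1.000,4.809)–(0.843,4.000)
cell (1,0): code 0110 → (1.000,0.981)–(2.000,0.369)
cell (1,4): code 1101 → (1.049,5.000)–(1.000,4.809)
cell (1,5): code 1100 → (1.312,6.000)–(1.049,5.000)
cell (1,6): code 1000 → (2.000,6.816)–(1.312,6.000)
cell (2,0): code 0110 → (2.000,0.369)–(3.000,0.243)
cell (2,6): code 1001 → (3.000,6.703)–(2.000,6.816)
cell (3,0): code 0110 → (3.000,0.243)–(4.000,0.279)
cell (3,5): code 1011 → (4.000,5.561)–(3.591,6.000)
cell (3,6): code 0001 → (3.591,6.000)–(3.000,6.703)
cell (4,0): code 0110 → (4.000,0.279)–(5.000,0.417)
cell (4,4): code 1011 → (5.000,4.861)–(4.601,5.000)
cell (4,5): code 0001 → (4.601,5.000)–(4.000,5.561)
cell (5,0): code 0110 → (5.000,0.417)–(6.000,0.891)
cell (5,4): code 1001 → (6.000,4.339)–(5.000,4.861)
cell (6,0): code 0010 → (6.000,0.891)–(6.126,1.000)
cell (6,1): code 0011 → (6.126,1.000)–(6.853,2.000)
cell (6,2): code 0011 → (6.853,2.000)–(6.903,3.000)
cell (6,3): code 0011 → (6.903,3.000)–(6.357,4.000)
cell (6,4): code 0001 → (6.357,4.000)–(6.000,4.339)
total: 24 segments, chained into 1 closed loop(s), length Σ = 20.507817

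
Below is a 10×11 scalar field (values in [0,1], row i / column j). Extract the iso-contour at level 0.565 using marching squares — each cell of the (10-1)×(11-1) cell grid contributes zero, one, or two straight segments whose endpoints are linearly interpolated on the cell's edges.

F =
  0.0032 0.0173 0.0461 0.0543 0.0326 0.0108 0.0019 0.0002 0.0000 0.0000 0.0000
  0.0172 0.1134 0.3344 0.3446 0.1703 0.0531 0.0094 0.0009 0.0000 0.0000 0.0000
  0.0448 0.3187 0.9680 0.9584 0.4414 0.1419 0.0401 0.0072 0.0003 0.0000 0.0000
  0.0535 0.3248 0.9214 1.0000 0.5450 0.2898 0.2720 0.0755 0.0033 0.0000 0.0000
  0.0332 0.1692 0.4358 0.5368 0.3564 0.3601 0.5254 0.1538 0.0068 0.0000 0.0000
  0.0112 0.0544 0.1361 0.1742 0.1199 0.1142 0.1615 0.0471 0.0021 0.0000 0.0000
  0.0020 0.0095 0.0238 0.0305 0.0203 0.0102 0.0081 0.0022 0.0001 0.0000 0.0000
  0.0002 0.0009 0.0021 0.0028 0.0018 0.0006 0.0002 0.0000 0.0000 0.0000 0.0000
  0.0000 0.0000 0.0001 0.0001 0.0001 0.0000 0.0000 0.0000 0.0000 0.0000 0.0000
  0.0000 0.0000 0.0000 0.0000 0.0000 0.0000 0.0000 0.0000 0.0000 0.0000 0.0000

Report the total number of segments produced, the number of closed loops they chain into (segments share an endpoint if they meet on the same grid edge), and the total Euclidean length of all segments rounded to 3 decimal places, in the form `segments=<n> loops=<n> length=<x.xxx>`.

cell (1,1): code 0100 → (1.364,2.000)–(2.000,1.379)
cell (1,2): code 1100 → (1.359,3.000)–(1.364,2.000)
cell (1,3): code 1000 → (2.000,3.761)–(1.359,3.000)
cell (2,1): code 0110 → (2.000,1.379)–(3.000,1.403)
cell (2,3): code 1001 → (3.000,3.956)–(2.000,3.761)
cell (3,1): code 0010 → (3.000,1.403)–(3.734,2.000)
cell (3,2): code 0011 → (3.734,2.000)–(3.939,3.000)
cell (3,3): code 0001 → (3.939,3.000)–(3.000,3.956)
total: 8 segments, chained into 1 closed loop(s), length Σ = 8.210020

segments=8 loops=1 length=8.210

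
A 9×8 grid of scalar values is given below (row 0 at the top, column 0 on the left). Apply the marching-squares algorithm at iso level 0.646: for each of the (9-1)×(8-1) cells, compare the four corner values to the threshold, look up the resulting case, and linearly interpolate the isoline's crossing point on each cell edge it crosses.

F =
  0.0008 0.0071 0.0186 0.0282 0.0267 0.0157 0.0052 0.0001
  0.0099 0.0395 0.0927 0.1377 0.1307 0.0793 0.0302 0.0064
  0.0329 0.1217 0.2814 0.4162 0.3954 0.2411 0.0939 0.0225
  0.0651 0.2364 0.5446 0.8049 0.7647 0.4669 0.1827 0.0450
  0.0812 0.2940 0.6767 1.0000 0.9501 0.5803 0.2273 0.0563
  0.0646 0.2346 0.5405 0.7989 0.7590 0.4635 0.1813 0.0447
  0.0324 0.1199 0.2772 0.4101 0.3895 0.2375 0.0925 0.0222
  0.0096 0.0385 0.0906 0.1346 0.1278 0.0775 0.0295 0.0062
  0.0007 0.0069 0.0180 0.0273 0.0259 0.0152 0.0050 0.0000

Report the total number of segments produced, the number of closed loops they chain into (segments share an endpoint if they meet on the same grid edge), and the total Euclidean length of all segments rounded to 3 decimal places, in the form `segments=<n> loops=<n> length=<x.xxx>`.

cell (2,2): code 0100 → (2.591,3.000)–(3.000,2.390)
cell (2,3): code 1100 → (2.679,4.000)–(2.591,3.000)
cell (2,4): code 1000 → (3.000,4.399)–(2.679,4.000)
cell (3,1): code 0100 → (3.768,2.000)–(4.000,1.920)
cell (3,2): code 1110 → (3.000,2.390)–(3.768,2.000)
cell (3,4): code 1001 → (4.000,4.822)–(3.000,4.399)
cell (4,1): code 0010 → (4.000,1.920)–(4.225,2.000)
cell (4,2): code 0111 → (4.225,2.000)–(5.000,2.408)
cell (4,4): code 1001 → (5.000,4.382)–(4.000,4.822)
cell (5,2): code 0010 → (5.000,2.408)–(5.393,3.000)
cell (5,3): code 0011 → (5.393,3.000)–(5.306,4.000)
cell (5,4): code 0001 → (5.306,4.000)–(5.000,4.382)
total: 12 segments, chained into 1 closed loop(s), length Σ = 8.854562

segments=12 loops=1 length=8.855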